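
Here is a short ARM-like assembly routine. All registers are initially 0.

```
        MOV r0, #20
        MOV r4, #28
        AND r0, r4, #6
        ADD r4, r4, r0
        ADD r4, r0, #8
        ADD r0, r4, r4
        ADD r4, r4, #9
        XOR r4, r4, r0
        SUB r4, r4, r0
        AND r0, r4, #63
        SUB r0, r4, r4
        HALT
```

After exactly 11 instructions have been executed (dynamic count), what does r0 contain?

0

MOV r0, #20 → r0=20
MOV r4, #28 → r4=28
AND r0, r4, #6 → r0=28&6=4
ADD r4, r4, r0 → r4=28+4=32
ADD r4, r0, #8 → r4=4+8=12
ADD r0, r4, r4 → r0=12+12=24
ADD r4, r4, #9 → r4=12+9=21
XOR r4, r4, r0 → r4=21^24=13
SUB r4, r4, r0 → r4=13-24=-11
AND r0, r4, #63 → r0=(-11)&63=53
SUB r0, r4, r4 → r0=(-11)-(-11)=0
After step 11: r0 = 0.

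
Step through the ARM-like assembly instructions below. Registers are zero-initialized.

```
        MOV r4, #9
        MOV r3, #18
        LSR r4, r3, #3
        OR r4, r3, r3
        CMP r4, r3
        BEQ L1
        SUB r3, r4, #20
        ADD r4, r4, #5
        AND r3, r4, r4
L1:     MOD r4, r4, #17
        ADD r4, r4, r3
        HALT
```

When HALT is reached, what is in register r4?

19

after MOV r4, #9: r4=9
after MOV r3, #18: r3=18
after LSR r4, r3, #3: r4=18>>3=2
after OR r4, r3, r3: r4=18|18=18
CMP r4, r3  (cmp 18,18)
BEQ L1: taken
after MOD r4, r4, #17: r4=18%17=1
after ADD r4, r4, r3: r4=1+18=19
halt.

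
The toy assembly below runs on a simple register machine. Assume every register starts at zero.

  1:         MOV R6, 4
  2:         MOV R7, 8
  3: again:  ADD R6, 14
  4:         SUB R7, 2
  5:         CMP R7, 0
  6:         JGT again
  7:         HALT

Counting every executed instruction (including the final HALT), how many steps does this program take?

19

MOV R6, 4 → R6=4
MOV R7, 8 → R7=8
ADD R6, 14 → R6=4+14=18
SUB R7, 2 → R7=8-2=6
CMP R7, 0  (cmp 6,0)
JGT again: taken
ADD R6, 14 → R6=18+14=32
SUB R7, 2 → R7=6-2=4
CMP R7, 0  (cmp 4,0)
JGT again: taken
ADD R6, 14 → R6=32+14=46
SUB R7, 2 → R7=4-2=2
CMP R7, 0  (cmp 2,0)
JGT again: taken
ADD R6, 14 → R6=46+14=60
SUB R7, 2 → R7=2-2=0
CMP R7, 0  (cmp 0,0)
JGT again: not taken
halt.
Total executed instructions: 19.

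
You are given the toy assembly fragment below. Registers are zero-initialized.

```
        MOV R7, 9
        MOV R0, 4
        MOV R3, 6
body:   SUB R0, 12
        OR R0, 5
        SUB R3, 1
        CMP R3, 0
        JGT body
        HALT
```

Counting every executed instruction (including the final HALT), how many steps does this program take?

R7=9
R0=4
R3=6
R0=4-12=-8
R0=(-8)|5=-3
R3=6-1=5
CMP R3, 0  (cmp 5,0)
JGT body: taken
R0=(-3)-12=-15
R0=(-15)|5=-11
R3=5-1=4
CMP R3, 0  (cmp 4,0)
JGT body: taken
R0=(-11)-12=-23
R0=(-23)|5=-19
R3=4-1=3
CMP R3, 0  (cmp 3,0)
JGT body: taken
R0=(-19)-12=-31
R0=(-31)|5=-27
R3=3-1=2
CMP R3, 0  (cmp 2,0)
JGT body: taken
R0=(-27)-12=-39
R0=(-39)|5=-35
R3=2-1=1
CMP R3, 0  (cmp 1,0)
JGT body: taken
R0=(-35)-12=-47
R0=(-47)|5=-43
R3=1-1=0
CMP R3, 0  (cmp 0,0)
JGT body: not taken
halt.
Total executed instructions: 34.

34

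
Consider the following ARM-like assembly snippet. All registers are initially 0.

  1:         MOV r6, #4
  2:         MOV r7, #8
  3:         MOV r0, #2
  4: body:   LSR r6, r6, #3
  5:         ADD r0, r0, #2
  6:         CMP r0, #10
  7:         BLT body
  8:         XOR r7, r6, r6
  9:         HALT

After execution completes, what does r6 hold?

0

MOV r6, #4 → r6=4
MOV r7, #8 → r7=8
MOV r0, #2 → r0=2
LSR r6, r6, #3 → r6=4>>3=0
ADD r0, r0, #2 → r0=2+2=4
CMP r0, #10  (cmp 4,10)
BLT body: taken
LSR r6, r6, #3 → r6=0>>3=0
ADD r0, r0, #2 → r0=4+2=6
CMP r0, #10  (cmp 6,10)
BLT body: taken
LSR r6, r6, #3 → r6=0>>3=0
ADD r0, r0, #2 → r0=6+2=8
CMP r0, #10  (cmp 8,10)
BLT body: taken
LSR r6, r6, #3 → r6=0>>3=0
ADD r0, r0, #2 → r0=8+2=10
CMP r0, #10  (cmp 10,10)
BLT body: not taken
XOR r7, r6, r6 → r7=0^0=0
halt.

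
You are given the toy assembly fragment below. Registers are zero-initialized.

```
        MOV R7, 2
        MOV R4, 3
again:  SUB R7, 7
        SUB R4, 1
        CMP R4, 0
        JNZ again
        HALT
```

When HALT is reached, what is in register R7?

-19

R7=2
R4=3
R7=2-7=-5
R4=3-1=2
CMP R4, 0  (cmp 2,0)
JNZ again: taken
R7=(-5)-7=-12
R4=2-1=1
CMP R4, 0  (cmp 1,0)
JNZ again: taken
R7=(-12)-7=-19
R4=1-1=0
CMP R4, 0  (cmp 0,0)
JNZ again: not taken
halt.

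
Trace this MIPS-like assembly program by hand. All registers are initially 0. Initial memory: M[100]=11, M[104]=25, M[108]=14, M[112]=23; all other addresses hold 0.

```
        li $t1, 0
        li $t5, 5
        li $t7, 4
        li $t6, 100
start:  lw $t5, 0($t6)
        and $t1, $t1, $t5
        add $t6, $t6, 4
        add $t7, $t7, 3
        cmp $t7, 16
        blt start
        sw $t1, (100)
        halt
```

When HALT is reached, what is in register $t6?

116

li $t1, 0 → $t1=0
li $t5, 5 → $t5=5
li $t7, 4 → $t7=4
li $t6, 100 → $t6=100
lw $t5, 0($t6) → $t5=M[100]=11
and $t1, $t1, $t5 → $t1=0&11=0
add $t6, $t6, 4 → $t6=100+4=104
add $t7, $t7, 3 → $t7=4+3=7
cmp $t7, 16  (cmp 7,16)
blt start: taken
lw $t5, 0($t6) → $t5=M[104]=25
and $t1, $t1, $t5 → $t1=0&25=0
add $t6, $t6, 4 → $t6=104+4=108
add $t7, $t7, 3 → $t7=7+3=10
cmp $t7, 16  (cmp 10,16)
blt start: taken
lw $t5, 0($t6) → $t5=M[108]=14
and $t1, $t1, $t5 → $t1=0&14=0
add $t6, $t6, 4 → $t6=108+4=112
add $t7, $t7, 3 → $t7=10+3=13
cmp $t7, 16  (cmp 13,16)
blt start: taken
lw $t5, 0($t6) → $t5=M[112]=23
and $t1, $t1, $t5 → $t1=0&23=0
add $t6, $t6, 4 → $t6=112+4=116
add $t7, $t7, 3 → $t7=13+3=16
cmp $t7, 16  (cmp 16,16)
blt start: not taken
sw $t1, (100) → M[100]=0
halt.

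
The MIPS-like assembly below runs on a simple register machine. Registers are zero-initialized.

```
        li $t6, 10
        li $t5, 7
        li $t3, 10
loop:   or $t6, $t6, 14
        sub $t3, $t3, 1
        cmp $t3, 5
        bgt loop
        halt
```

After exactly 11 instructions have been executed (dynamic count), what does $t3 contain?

8

after li $t6, 10: $t6=10
after li $t5, 7: $t5=7
after li $t3, 10: $t3=10
after or $t6, $t6, 14: $t6=10|14=14
after sub $t3, $t3, 1: $t3=10-1=9
cmp $t3, 5  (cmp 9,5)
bgt loop: taken
after or $t6, $t6, 14: $t6=14|14=14
after sub $t3, $t3, 1: $t3=9-1=8
cmp $t3, 5  (cmp 8,5)
bgt loop: taken
After step 11: $t3 = 8.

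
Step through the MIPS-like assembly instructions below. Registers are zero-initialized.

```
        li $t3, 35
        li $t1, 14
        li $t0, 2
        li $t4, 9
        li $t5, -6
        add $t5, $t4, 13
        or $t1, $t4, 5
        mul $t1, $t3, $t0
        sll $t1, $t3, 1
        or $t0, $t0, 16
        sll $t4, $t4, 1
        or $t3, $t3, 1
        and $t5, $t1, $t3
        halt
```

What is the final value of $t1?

$t3=35
$t1=14
$t0=2
$t4=9
$t5=-6
$t5=9+13=22
$t1=9|5=13
$t1=35*2=70
$t1=35<<1=70
$t0=2|16=18
$t4=9<<1=18
$t3=35|1=35
$t5=70&35=2
halt.

70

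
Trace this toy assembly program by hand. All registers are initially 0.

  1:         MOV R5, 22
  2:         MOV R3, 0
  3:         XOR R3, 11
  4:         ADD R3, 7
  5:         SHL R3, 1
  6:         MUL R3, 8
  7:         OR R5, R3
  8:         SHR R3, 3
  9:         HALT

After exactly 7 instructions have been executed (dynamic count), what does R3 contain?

MOV R5, 22 → R5=22
MOV R3, 0 → R3=0
XOR R3, 11 → R3=0^11=11
ADD R3, 7 → R3=11+7=18
SHL R3, 1 → R3=18<<1=36
MUL R3, 8 → R3=36*8=288
OR R5, R3 → R5=22|288=310
After step 7: R3 = 288.

288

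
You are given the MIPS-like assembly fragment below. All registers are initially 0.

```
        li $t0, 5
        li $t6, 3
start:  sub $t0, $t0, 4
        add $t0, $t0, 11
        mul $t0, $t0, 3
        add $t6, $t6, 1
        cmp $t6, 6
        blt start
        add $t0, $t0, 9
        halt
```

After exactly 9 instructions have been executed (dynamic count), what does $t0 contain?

32

li $t0, 5 → $t0=5
li $t6, 3 → $t6=3
sub $t0, $t0, 4 → $t0=5-4=1
add $t0, $t0, 11 → $t0=1+11=12
mul $t0, $t0, 3 → $t0=12*3=36
add $t6, $t6, 1 → $t6=3+1=4
cmp $t6, 6  (cmp 4,6)
blt start: taken
sub $t0, $t0, 4 → $t0=36-4=32
After step 9: $t0 = 32.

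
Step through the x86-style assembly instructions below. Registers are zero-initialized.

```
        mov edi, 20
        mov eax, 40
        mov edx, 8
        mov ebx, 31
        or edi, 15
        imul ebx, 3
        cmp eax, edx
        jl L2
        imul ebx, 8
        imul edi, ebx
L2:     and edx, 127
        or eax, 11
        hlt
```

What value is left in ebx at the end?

after mov edi, 20: edi=20
after mov eax, 40: eax=40
after mov edx, 8: edx=8
after mov ebx, 31: ebx=31
after or edi, 15: edi=20|15=31
after imul ebx, 3: ebx=31*3=93
cmp eax, edx  (cmp 40,8)
jl L2: not taken
after imul ebx, 8: ebx=93*8=744
after imul edi, ebx: edi=31*744=23064
after and edx, 127: edx=8&127=8
after or eax, 11: eax=40|11=43
halt.

744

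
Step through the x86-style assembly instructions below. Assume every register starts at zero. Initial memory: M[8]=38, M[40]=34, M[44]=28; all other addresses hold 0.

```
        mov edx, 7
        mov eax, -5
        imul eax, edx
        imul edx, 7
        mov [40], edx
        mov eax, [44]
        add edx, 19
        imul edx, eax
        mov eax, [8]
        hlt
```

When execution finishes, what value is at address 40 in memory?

49

after mov edx, 7: edx=7
after mov eax, -5: eax=-5
after imul eax, edx: eax=(-5)*7=-35
after imul edx, 7: edx=7*7=49
mov [40], edx → M[40]=49
after mov eax, [44]: eax=M[44]=28
after add edx, 19: edx=49+19=68
after imul edx, eax: edx=68*28=1904
after mov eax, [8]: eax=M[8]=38
halt.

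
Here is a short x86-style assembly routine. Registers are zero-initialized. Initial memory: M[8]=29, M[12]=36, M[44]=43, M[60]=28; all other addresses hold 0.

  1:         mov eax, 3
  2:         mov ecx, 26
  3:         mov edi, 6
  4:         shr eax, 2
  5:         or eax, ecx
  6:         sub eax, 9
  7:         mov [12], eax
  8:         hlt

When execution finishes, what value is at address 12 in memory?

17

mov eax, 3 → eax=3
mov ecx, 26 → ecx=26
mov edi, 6 → edi=6
shr eax, 2 → eax=3>>2=0
or eax, ecx → eax=0|26=26
sub eax, 9 → eax=26-9=17
mov [12], eax → M[12]=17
halt.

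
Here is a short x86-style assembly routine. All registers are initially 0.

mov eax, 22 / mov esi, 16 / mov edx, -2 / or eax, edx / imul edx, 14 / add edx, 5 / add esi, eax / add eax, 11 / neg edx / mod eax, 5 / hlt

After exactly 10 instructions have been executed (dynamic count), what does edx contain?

eax=22
esi=16
edx=-2
eax=22|(-2)=-2
edx=(-2)*14=-28
edx=(-28)+5=-23
esi=16+(-2)=14
eax=(-2)+11=9
edx=-(-23)=23
eax=9%5=4
After step 10: edx = 23.

23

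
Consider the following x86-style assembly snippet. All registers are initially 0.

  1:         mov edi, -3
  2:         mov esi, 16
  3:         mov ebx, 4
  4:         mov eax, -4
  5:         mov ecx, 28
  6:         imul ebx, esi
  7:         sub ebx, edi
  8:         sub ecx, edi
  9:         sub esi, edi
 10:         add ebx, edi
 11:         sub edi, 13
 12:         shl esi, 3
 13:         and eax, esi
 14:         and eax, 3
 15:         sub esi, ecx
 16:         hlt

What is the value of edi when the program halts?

mov edi, -3 → edi=-3
mov esi, 16 → esi=16
mov ebx, 4 → ebx=4
mov eax, -4 → eax=-4
mov ecx, 28 → ecx=28
imul ebx, esi → ebx=4*16=64
sub ebx, edi → ebx=64-(-3)=67
sub ecx, edi → ecx=28-(-3)=31
sub esi, edi → esi=16-(-3)=19
add ebx, edi → ebx=67+(-3)=64
sub edi, 13 → edi=(-3)-13=-16
shl esi, 3 → esi=19<<3=152
and eax, esi → eax=(-4)&152=152
and eax, 3 → eax=152&3=0
sub esi, ecx → esi=152-31=121
halt.

-16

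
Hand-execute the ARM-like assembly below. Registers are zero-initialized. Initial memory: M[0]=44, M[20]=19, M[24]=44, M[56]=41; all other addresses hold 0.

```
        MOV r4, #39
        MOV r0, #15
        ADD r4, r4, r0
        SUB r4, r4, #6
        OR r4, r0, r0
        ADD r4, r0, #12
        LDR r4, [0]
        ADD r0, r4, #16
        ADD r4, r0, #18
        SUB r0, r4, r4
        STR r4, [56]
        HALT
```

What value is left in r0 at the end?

0

r4=39
r0=15
r4=39+15=54
r4=54-6=48
r4=15|15=15
r4=15+12=27
r4=M[0]=44
r0=44+16=60
r4=60+18=78
r0=78-78=0
STR r4, [56] → M[56]=78
halt.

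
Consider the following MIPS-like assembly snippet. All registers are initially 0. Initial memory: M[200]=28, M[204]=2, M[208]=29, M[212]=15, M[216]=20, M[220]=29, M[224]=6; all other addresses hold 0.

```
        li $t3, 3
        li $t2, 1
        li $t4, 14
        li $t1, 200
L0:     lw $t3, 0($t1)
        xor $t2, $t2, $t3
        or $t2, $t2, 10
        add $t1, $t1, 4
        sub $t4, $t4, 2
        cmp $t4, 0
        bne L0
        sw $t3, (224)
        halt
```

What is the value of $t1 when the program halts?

228

$t3=3
$t2=1
$t4=14
$t1=200
$t3=M[200]=28
$t2=1^28=29
$t2=29|10=31
$t1=200+4=204
$t4=14-2=12
cmp $t4, 0  (cmp 12,0)
bne L0: taken
$t3=M[204]=2
$t2=31^2=29
$t2=29|10=31
$t1=204+4=208
$t4=12-2=10
cmp $t4, 0  (cmp 10,0)
bne L0: taken
$t3=M[208]=29
$t2=31^29=2
$t2=2|10=10
$t1=208+4=212
$t4=10-2=8
cmp $t4, 0  (cmp 8,0)
bne L0: taken
$t3=M[212]=15
$t2=10^15=5
$t2=5|10=15
$t1=212+4=216
$t4=8-2=6
cmp $t4, 0  (cmp 6,0)
bne L0: taken
$t3=M[216]=20
$t2=15^20=27
$t2=27|10=27
$t1=216+4=220
$t4=6-2=4
cmp $t4, 0  (cmp 4,0)
bne L0: taken
$t3=M[220]=29
$t2=27^29=6
$t2=6|10=14
$t1=220+4=224
$t4=4-2=2
cmp $t4, 0  (cmp 2,0)
bne L0: taken
$t3=M[224]=6
$t2=14^6=8
$t2=8|10=10
$t1=224+4=228
$t4=2-2=0
cmp $t4, 0  (cmp 0,0)
bne L0: not taken
sw $t3, (224) → M[224]=6
halt.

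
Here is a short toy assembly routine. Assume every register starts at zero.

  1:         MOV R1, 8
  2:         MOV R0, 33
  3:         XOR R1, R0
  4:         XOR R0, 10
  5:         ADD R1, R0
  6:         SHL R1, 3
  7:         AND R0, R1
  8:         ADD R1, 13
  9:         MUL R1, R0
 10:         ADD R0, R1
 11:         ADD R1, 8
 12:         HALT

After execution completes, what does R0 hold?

R1=8
R0=33
R1=8^33=41
R0=33^10=43
R1=41+43=84
R1=84<<3=672
R0=43&672=32
R1=672+13=685
R1=685*32=21920
R0=32+21920=21952
R1=21920+8=21928
halt.

21952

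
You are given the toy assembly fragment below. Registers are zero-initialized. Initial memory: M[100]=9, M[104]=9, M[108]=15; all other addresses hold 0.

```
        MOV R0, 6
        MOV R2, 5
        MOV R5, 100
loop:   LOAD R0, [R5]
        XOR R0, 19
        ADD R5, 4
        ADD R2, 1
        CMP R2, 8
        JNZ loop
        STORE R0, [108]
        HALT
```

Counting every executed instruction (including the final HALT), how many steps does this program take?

23

after MOV R0, 6: R0=6
after MOV R2, 5: R2=5
after MOV R5, 100: R5=100
after LOAD R0, [R5]: R0=M[100]=9
after XOR R0, 19: R0=9^19=26
after ADD R5, 4: R5=100+4=104
after ADD R2, 1: R2=5+1=6
CMP R2, 8  (cmp 6,8)
JNZ loop: taken
after LOAD R0, [R5]: R0=M[104]=9
after XOR R0, 19: R0=9^19=26
after ADD R5, 4: R5=104+4=108
after ADD R2, 1: R2=6+1=7
CMP R2, 8  (cmp 7,8)
JNZ loop: taken
after LOAD R0, [R5]: R0=M[108]=15
after XOR R0, 19: R0=15^19=28
after ADD R5, 4: R5=108+4=112
after ADD R2, 1: R2=7+1=8
CMP R2, 8  (cmp 8,8)
JNZ loop: not taken
STORE R0, [108] → M[108]=28
halt.
Total executed instructions: 23.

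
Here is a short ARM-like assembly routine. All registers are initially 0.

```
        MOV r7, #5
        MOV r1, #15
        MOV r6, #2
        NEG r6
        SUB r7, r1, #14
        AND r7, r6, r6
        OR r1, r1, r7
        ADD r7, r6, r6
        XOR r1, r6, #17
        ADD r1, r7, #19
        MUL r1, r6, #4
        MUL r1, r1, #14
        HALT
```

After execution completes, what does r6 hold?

-2

r7=5
r1=15
r6=2
r6=-(2)=-2
r7=15-14=1
r7=(-2)&(-2)=-2
r1=15|(-2)=-1
r7=(-2)+(-2)=-4
r1=(-2)^17=-17
r1=(-4)+19=15
r1=(-2)*4=-8
r1=(-8)*14=-112
halt.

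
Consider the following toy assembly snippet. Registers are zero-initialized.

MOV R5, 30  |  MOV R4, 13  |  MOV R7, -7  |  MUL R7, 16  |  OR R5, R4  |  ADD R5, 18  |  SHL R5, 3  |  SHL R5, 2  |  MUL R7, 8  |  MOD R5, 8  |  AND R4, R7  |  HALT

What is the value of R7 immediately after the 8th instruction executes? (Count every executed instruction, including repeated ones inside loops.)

-112

after MOV R5, 30: R5=30
after MOV R4, 13: R4=13
after MOV R7, -7: R7=-7
after MUL R7, 16: R7=(-7)*16=-112
after OR R5, R4: R5=30|13=31
after ADD R5, 18: R5=31+18=49
after SHL R5, 3: R5=49<<3=392
after SHL R5, 2: R5=392<<2=1568
After step 8: R7 = -112.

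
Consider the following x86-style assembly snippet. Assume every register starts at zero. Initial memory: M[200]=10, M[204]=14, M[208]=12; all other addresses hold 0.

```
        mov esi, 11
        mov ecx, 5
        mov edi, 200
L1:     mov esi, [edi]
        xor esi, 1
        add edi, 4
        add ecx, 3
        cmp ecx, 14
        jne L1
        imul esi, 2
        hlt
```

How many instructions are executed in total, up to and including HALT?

esi=11
ecx=5
edi=200
esi=M[200]=10
esi=10^1=11
edi=200+4=204
ecx=5+3=8
cmp ecx, 14  (cmp 8,14)
jne L1: taken
esi=M[204]=14
esi=14^1=15
edi=204+4=208
ecx=8+3=11
cmp ecx, 14  (cmp 11,14)
jne L1: taken
esi=M[208]=12
esi=12^1=13
edi=208+4=212
ecx=11+3=14
cmp ecx, 14  (cmp 14,14)
jne L1: not taken
esi=13*2=26
halt.
Total executed instructions: 23.

23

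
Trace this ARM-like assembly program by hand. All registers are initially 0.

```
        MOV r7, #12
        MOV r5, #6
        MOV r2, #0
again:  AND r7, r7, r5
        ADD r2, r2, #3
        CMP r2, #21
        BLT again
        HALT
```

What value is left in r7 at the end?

4

MOV r7, #12 → r7=12
MOV r5, #6 → r5=6
MOV r2, #0 → r2=0
AND r7, r7, r5 → r7=12&6=4
ADD r2, r2, #3 → r2=0+3=3
CMP r2, #21  (cmp 3,21)
BLT again: taken
AND r7, r7, r5 → r7=4&6=4
ADD r2, r2, #3 → r2=3+3=6
CMP r2, #21  (cmp 6,21)
BLT again: taken
AND r7, r7, r5 → r7=4&6=4
ADD r2, r2, #3 → r2=6+3=9
CMP r2, #21  (cmp 9,21)
BLT again: taken
AND r7, r7, r5 → r7=4&6=4
ADD r2, r2, #3 → r2=9+3=12
CMP r2, #21  (cmp 12,21)
BLT again: taken
AND r7, r7, r5 → r7=4&6=4
ADD r2, r2, #3 → r2=12+3=15
CMP r2, #21  (cmp 15,21)
BLT again: taken
AND r7, r7, r5 → r7=4&6=4
ADD r2, r2, #3 → r2=15+3=18
CMP r2, #21  (cmp 18,21)
BLT again: taken
AND r7, r7, r5 → r7=4&6=4
ADD r2, r2, #3 → r2=18+3=21
CMP r2, #21  (cmp 21,21)
BLT again: not taken
halt.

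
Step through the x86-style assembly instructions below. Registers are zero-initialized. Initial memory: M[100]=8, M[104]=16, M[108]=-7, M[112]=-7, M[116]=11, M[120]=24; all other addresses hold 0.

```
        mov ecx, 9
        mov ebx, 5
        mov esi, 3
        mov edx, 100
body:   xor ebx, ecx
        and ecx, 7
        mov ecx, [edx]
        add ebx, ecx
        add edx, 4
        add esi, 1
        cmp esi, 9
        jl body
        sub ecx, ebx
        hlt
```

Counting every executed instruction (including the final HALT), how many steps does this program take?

54

ecx=9
ebx=5
esi=3
edx=100
ebx=5^9=12
ecx=9&7=1
ecx=M[100]=8
ebx=12+8=20
edx=100+4=104
esi=3+1=4
cmp esi, 9  (cmp 4,9)
jl body: taken
ebx=20^8=28
ecx=8&7=0
ecx=M[104]=16
ebx=28+16=44
edx=104+4=108
esi=4+1=5
cmp esi, 9  (cmp 5,9)
jl body: taken
ebx=44^16=60
ecx=16&7=0
ecx=M[108]=-7
ebx=60+(-7)=53
edx=108+4=112
esi=5+1=6
cmp esi, 9  (cmp 6,9)
jl body: taken
ebx=53^(-7)=-52
ecx=(-7)&7=1
ecx=M[112]=-7
ebx=(-52)+(-7)=-59
edx=112+4=116
esi=6+1=7
cmp esi, 9  (cmp 7,9)
jl body: taken
ebx=(-59)^(-7)=60
ecx=(-7)&7=1
ecx=M[116]=11
ebx=60+11=71
edx=116+4=120
esi=7+1=8
cmp esi, 9  (cmp 8,9)
jl body: taken
ebx=71^11=76
ecx=11&7=3
ecx=M[120]=24
ebx=76+24=100
edx=120+4=124
esi=8+1=9
cmp esi, 9  (cmp 9,9)
jl body: not taken
ecx=24-100=-76
halt.
Total executed instructions: 54.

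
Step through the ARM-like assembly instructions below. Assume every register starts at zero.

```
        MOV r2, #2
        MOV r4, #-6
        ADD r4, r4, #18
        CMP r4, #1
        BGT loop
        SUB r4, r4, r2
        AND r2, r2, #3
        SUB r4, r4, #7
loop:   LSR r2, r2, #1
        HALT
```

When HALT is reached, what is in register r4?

12

r2=2
r4=-6
r4=(-6)+18=12
CMP r4, #1  (cmp 12,1)
BGT loop: taken
r2=2>>1=1
halt.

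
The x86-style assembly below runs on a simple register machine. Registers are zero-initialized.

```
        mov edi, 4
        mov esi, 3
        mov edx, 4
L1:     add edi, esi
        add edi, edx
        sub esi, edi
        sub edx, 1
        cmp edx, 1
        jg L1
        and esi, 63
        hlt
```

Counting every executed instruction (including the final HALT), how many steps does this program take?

mov edi, 4 → edi=4
mov esi, 3 → esi=3
mov edx, 4 → edx=4
add edi, esi → edi=4+3=7
add edi, edx → edi=7+4=11
sub esi, edi → esi=3-11=-8
sub edx, 1 → edx=4-1=3
cmp edx, 1  (cmp 3,1)
jg L1: taken
add edi, esi → edi=11+(-8)=3
add edi, edx → edi=3+3=6
sub esi, edi → esi=(-8)-6=-14
sub edx, 1 → edx=3-1=2
cmp edx, 1  (cmp 2,1)
jg L1: taken
add edi, esi → edi=6+(-14)=-8
add edi, edx → edi=(-8)+2=-6
sub esi, edi → esi=(-14)-(-6)=-8
sub edx, 1 → edx=2-1=1
cmp edx, 1  (cmp 1,1)
jg L1: not taken
and esi, 63 → esi=(-8)&63=56
halt.
Total executed instructions: 23.

23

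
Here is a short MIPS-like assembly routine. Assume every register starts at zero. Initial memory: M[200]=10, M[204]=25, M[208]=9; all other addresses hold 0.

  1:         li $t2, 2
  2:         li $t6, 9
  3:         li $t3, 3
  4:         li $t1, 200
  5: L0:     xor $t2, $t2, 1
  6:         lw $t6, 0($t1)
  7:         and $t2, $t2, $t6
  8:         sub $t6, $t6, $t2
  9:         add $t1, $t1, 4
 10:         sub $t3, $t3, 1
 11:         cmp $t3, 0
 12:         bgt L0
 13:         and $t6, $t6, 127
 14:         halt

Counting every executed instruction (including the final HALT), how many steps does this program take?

30

after li $t2, 2: $t2=2
after li $t6, 9: $t6=9
after li $t3, 3: $t3=3
after li $t1, 200: $t1=200
after xor $t2, $t2, 1: $t2=2^1=3
after lw $t6, 0($t1): $t6=M[200]=10
after and $t2, $t2, $t6: $t2=3&10=2
after sub $t6, $t6, $t2: $t6=10-2=8
after add $t1, $t1, 4: $t1=200+4=204
after sub $t3, $t3, 1: $t3=3-1=2
cmp $t3, 0  (cmp 2,0)
bgt L0: taken
after xor $t2, $t2, 1: $t2=2^1=3
after lw $t6, 0($t1): $t6=M[204]=25
after and $t2, $t2, $t6: $t2=3&25=1
after sub $t6, $t6, $t2: $t6=25-1=24
after add $t1, $t1, 4: $t1=204+4=208
after sub $t3, $t3, 1: $t3=2-1=1
cmp $t3, 0  (cmp 1,0)
bgt L0: taken
after xor $t2, $t2, 1: $t2=1^1=0
after lw $t6, 0($t1): $t6=M[208]=9
after and $t2, $t2, $t6: $t2=0&9=0
after sub $t6, $t6, $t2: $t6=9-0=9
after add $t1, $t1, 4: $t1=208+4=212
after sub $t3, $t3, 1: $t3=1-1=0
cmp $t3, 0  (cmp 0,0)
bgt L0: not taken
after and $t6, $t6, 127: $t6=9&127=9
halt.
Total executed instructions: 30.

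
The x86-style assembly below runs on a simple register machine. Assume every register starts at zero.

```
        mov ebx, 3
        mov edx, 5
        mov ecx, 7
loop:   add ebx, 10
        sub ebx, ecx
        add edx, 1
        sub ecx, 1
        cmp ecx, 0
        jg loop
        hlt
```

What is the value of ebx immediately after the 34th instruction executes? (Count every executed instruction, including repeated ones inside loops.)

after mov ebx, 3: ebx=3
after mov edx, 5: edx=5
after mov ecx, 7: ecx=7
after add ebx, 10: ebx=3+10=13
after sub ebx, ecx: ebx=13-7=6
after add edx, 1: edx=5+1=6
after sub ecx, 1: ecx=7-1=6
cmp ecx, 0  (cmp 6,0)
jg loop: taken
after add ebx, 10: ebx=6+10=16
after sub ebx, ecx: ebx=16-6=10
after add edx, 1: edx=6+1=7
after sub ecx, 1: ecx=6-1=5
cmp ecx, 0  (cmp 5,0)
jg loop: taken
after add ebx, 10: ebx=10+10=20
after sub ebx, ecx: ebx=20-5=15
after add edx, 1: edx=7+1=8
after sub ecx, 1: ecx=5-1=4
cmp ecx, 0  (cmp 4,0)
jg loop: taken
after add ebx, 10: ebx=15+10=25
after sub ebx, ecx: ebx=25-4=21
after add edx, 1: edx=8+1=9
after sub ecx, 1: ecx=4-1=3
cmp ecx, 0  (cmp 3,0)
jg loop: taken
after add ebx, 10: ebx=21+10=31
after sub ebx, ecx: ebx=31-3=28
after add edx, 1: edx=9+1=10
after sub ecx, 1: ecx=3-1=2
cmp ecx, 0  (cmp 2,0)
jg loop: taken
after add ebx, 10: ebx=28+10=38
After step 34: ebx = 38.

38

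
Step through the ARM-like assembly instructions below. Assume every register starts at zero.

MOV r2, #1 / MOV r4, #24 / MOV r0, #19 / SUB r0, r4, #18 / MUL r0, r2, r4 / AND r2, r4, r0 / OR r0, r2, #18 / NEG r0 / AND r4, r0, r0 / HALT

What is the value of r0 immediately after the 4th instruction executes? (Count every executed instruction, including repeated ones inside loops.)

6

r2=1
r4=24
r0=19
r0=24-18=6
After step 4: r0 = 6.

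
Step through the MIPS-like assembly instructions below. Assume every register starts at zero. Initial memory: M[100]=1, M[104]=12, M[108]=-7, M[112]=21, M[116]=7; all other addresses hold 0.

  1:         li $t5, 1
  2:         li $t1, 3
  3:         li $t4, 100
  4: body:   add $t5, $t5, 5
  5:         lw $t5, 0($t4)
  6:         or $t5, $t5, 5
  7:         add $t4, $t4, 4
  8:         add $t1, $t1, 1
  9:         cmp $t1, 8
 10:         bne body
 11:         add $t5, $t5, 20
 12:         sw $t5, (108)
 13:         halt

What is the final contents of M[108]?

li $t5, 1 → $t5=1
li $t1, 3 → $t1=3
li $t4, 100 → $t4=100
add $t5, $t5, 5 → $t5=1+5=6
lw $t5, 0($t4) → $t5=M[100]=1
or $t5, $t5, 5 → $t5=1|5=5
add $t4, $t4, 4 → $t4=100+4=104
add $t1, $t1, 1 → $t1=3+1=4
cmp $t1, 8  (cmp 4,8)
bne body: taken
add $t5, $t5, 5 → $t5=5+5=10
lw $t5, 0($t4) → $t5=M[104]=12
or $t5, $t5, 5 → $t5=12|5=13
add $t4, $t4, 4 → $t4=104+4=108
add $t1, $t1, 1 → $t1=4+1=5
cmp $t1, 8  (cmp 5,8)
bne body: taken
add $t5, $t5, 5 → $t5=13+5=18
lw $t5, 0($t4) → $t5=M[108]=-7
or $t5, $t5, 5 → $t5=(-7)|5=-3
add $t4, $t4, 4 → $t4=108+4=112
add $t1, $t1, 1 → $t1=5+1=6
cmp $t1, 8  (cmp 6,8)
bne body: taken
add $t5, $t5, 5 → $t5=(-3)+5=2
lw $t5, 0($t4) → $t5=M[112]=21
or $t5, $t5, 5 → $t5=21|5=21
add $t4, $t4, 4 → $t4=112+4=116
add $t1, $t1, 1 → $t1=6+1=7
cmp $t1, 8  (cmp 7,8)
bne body: taken
add $t5, $t5, 5 → $t5=21+5=26
lw $t5, 0($t4) → $t5=M[116]=7
or $t5, $t5, 5 → $t5=7|5=7
add $t4, $t4, 4 → $t4=116+4=120
add $t1, $t1, 1 → $t1=7+1=8
cmp $t1, 8  (cmp 8,8)
bne body: not taken
add $t5, $t5, 20 → $t5=7+20=27
sw $t5, (108) → M[108]=27
halt.

27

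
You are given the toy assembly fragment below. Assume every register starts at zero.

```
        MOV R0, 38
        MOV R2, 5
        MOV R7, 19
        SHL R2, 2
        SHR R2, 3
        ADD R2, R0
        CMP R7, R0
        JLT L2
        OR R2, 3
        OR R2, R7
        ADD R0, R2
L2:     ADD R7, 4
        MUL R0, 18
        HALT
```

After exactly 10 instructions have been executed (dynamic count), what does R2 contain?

40

after MOV R0, 38: R0=38
after MOV R2, 5: R2=5
after MOV R7, 19: R7=19
after SHL R2, 2: R2=5<<2=20
after SHR R2, 3: R2=20>>3=2
after ADD R2, R0: R2=2+38=40
CMP R7, R0  (cmp 19,38)
JLT L2: taken
after ADD R7, 4: R7=19+4=23
after MUL R0, 18: R0=38*18=684
After step 10: R2 = 40.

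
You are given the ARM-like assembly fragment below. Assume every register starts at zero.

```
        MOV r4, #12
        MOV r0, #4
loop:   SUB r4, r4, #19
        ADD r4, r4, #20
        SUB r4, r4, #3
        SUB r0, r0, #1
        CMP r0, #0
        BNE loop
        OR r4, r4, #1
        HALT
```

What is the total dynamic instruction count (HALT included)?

r4=12
r0=4
r4=12-19=-7
r4=(-7)+20=13
r4=13-3=10
r0=4-1=3
CMP r0, #0  (cmp 3,0)
BNE loop: taken
r4=10-19=-9
r4=(-9)+20=11
r4=11-3=8
r0=3-1=2
CMP r0, #0  (cmp 2,0)
BNE loop: taken
r4=8-19=-11
r4=(-11)+20=9
r4=9-3=6
r0=2-1=1
CMP r0, #0  (cmp 1,0)
BNE loop: taken
r4=6-19=-13
r4=(-13)+20=7
r4=7-3=4
r0=1-1=0
CMP r0, #0  (cmp 0,0)
BNE loop: not taken
r4=4|1=5
halt.
Total executed instructions: 28.

28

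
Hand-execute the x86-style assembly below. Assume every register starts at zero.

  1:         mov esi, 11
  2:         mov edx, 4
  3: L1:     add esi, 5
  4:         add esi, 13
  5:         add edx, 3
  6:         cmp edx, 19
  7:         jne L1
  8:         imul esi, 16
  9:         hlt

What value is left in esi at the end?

esi=11
edx=4
esi=11+5=16
esi=16+13=29
edx=4+3=7
cmp edx, 19  (cmp 7,19)
jne L1: taken
esi=29+5=34
esi=34+13=47
edx=7+3=10
cmp edx, 19  (cmp 10,19)
jne L1: taken
esi=47+5=52
esi=52+13=65
edx=10+3=13
cmp edx, 19  (cmp 13,19)
jne L1: taken
esi=65+5=70
esi=70+13=83
edx=13+3=16
cmp edx, 19  (cmp 16,19)
jne L1: taken
esi=83+5=88
esi=88+13=101
edx=16+3=19
cmp edx, 19  (cmp 19,19)
jne L1: not taken
esi=101*16=1616
halt.

1616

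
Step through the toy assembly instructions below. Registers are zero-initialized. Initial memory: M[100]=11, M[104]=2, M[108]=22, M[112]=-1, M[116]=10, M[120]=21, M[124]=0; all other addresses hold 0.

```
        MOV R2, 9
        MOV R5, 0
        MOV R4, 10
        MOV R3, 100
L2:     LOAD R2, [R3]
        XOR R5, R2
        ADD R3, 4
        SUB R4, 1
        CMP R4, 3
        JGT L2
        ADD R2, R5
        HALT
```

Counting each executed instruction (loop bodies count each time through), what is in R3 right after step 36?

120

MOV R2, 9 → R2=9
MOV R5, 0 → R5=0
MOV R4, 10 → R4=10
MOV R3, 100 → R3=100
LOAD R2, [R3] → R2=M[100]=11
XOR R5, R2 → R5=0^11=11
ADD R3, 4 → R3=100+4=104
SUB R4, 1 → R4=10-1=9
CMP R4, 3  (cmp 9,3)
JGT L2: taken
LOAD R2, [R3] → R2=M[104]=2
XOR R5, R2 → R5=11^2=9
ADD R3, 4 → R3=104+4=108
SUB R4, 1 → R4=9-1=8
CMP R4, 3  (cmp 8,3)
JGT L2: taken
LOAD R2, [R3] → R2=M[108]=22
XOR R5, R2 → R5=9^22=31
ADD R3, 4 → R3=108+4=112
SUB R4, 1 → R4=8-1=7
CMP R4, 3  (cmp 7,3)
JGT L2: taken
LOAD R2, [R3] → R2=M[112]=-1
XOR R5, R2 → R5=31^(-1)=-32
ADD R3, 4 → R3=112+4=116
SUB R4, 1 → R4=7-1=6
CMP R4, 3  (cmp 6,3)
JGT L2: taken
LOAD R2, [R3] → R2=M[116]=10
XOR R5, R2 → R5=(-32)^10=-22
ADD R3, 4 → R3=116+4=120
SUB R4, 1 → R4=6-1=5
CMP R4, 3  (cmp 5,3)
JGT L2: taken
LOAD R2, [R3] → R2=M[120]=21
XOR R5, R2 → R5=(-22)^21=-1
After step 36: R3 = 120.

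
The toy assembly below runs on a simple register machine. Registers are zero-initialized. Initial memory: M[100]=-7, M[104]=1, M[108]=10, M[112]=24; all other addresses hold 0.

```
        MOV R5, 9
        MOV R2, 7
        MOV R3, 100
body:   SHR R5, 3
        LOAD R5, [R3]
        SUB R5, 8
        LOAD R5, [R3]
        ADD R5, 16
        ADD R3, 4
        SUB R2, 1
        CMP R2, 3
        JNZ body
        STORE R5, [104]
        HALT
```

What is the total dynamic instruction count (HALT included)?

41

after MOV R5, 9: R5=9
after MOV R2, 7: R2=7
after MOV R3, 100: R3=100
after SHR R5, 3: R5=9>>3=1
after LOAD R5, [R3]: R5=M[100]=-7
after SUB R5, 8: R5=(-7)-8=-15
after LOAD R5, [R3]: R5=M[100]=-7
after ADD R5, 16: R5=(-7)+16=9
after ADD R3, 4: R3=100+4=104
after SUB R2, 1: R2=7-1=6
CMP R2, 3  (cmp 6,3)
JNZ body: taken
after SHR R5, 3: R5=9>>3=1
after LOAD R5, [R3]: R5=M[104]=1
after SUB R5, 8: R5=1-8=-7
after LOAD R5, [R3]: R5=M[104]=1
after ADD R5, 16: R5=1+16=17
after ADD R3, 4: R3=104+4=108
after SUB R2, 1: R2=6-1=5
CMP R2, 3  (cmp 5,3)
JNZ body: taken
after SHR R5, 3: R5=17>>3=2
after LOAD R5, [R3]: R5=M[108]=10
after SUB R5, 8: R5=10-8=2
after LOAD R5, [R3]: R5=M[108]=10
after ADD R5, 16: R5=10+16=26
after ADD R3, 4: R3=108+4=112
after SUB R2, 1: R2=5-1=4
CMP R2, 3  (cmp 4,3)
JNZ body: taken
after SHR R5, 3: R5=26>>3=3
after LOAD R5, [R3]: R5=M[112]=24
after SUB R5, 8: R5=24-8=16
after LOAD R5, [R3]: R5=M[112]=24
after ADD R5, 16: R5=24+16=40
after ADD R3, 4: R3=112+4=116
after SUB R2, 1: R2=4-1=3
CMP R2, 3  (cmp 3,3)
JNZ body: not taken
STORE R5, [104] → M[104]=40
halt.
Total executed instructions: 41.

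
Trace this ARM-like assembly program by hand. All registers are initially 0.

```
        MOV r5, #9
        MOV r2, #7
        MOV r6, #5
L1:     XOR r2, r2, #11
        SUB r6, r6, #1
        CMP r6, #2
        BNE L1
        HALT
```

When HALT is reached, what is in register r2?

12

MOV r5, #9 → r5=9
MOV r2, #7 → r2=7
MOV r6, #5 → r6=5
XOR r2, r2, #11 → r2=7^11=12
SUB r6, r6, #1 → r6=5-1=4
CMP r6, #2  (cmp 4,2)
BNE L1: taken
XOR r2, r2, #11 → r2=12^11=7
SUB r6, r6, #1 → r6=4-1=3
CMP r6, #2  (cmp 3,2)
BNE L1: taken
XOR r2, r2, #11 → r2=7^11=12
SUB r6, r6, #1 → r6=3-1=2
CMP r6, #2  (cmp 2,2)
BNE L1: not taken
halt.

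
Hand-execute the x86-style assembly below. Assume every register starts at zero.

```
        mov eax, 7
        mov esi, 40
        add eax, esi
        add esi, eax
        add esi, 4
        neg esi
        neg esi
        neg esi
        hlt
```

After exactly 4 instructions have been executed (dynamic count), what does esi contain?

mov eax, 7 → eax=7
mov esi, 40 → esi=40
add eax, esi → eax=7+40=47
add esi, eax → esi=40+47=87
After step 4: esi = 87.

87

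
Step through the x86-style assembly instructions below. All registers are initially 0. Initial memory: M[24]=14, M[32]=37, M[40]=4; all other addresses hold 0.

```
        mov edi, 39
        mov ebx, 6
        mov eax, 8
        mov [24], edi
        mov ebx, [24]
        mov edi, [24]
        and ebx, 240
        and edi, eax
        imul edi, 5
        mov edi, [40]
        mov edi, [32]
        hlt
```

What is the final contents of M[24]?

39

after mov edi, 39: edi=39
after mov ebx, 6: ebx=6
after mov eax, 8: eax=8
mov [24], edi → M[24]=39
after mov ebx, [24]: ebx=M[24]=39
after mov edi, [24]: edi=M[24]=39
after and ebx, 240: ebx=39&240=32
after and edi, eax: edi=39&8=0
after imul edi, 5: edi=0*5=0
after mov edi, [40]: edi=M[40]=4
after mov edi, [32]: edi=M[32]=37
halt.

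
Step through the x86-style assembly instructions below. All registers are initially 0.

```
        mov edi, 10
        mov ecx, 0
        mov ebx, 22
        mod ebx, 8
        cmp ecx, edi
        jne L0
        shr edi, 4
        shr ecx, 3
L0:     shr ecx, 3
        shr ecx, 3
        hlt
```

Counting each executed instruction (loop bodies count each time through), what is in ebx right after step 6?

mov edi, 10 → edi=10
mov ecx, 0 → ecx=0
mov ebx, 22 → ebx=22
mod ebx, 8 → ebx=22%8=6
cmp ecx, edi  (cmp 0,10)
jne L0: taken
After step 6: ebx = 6.

6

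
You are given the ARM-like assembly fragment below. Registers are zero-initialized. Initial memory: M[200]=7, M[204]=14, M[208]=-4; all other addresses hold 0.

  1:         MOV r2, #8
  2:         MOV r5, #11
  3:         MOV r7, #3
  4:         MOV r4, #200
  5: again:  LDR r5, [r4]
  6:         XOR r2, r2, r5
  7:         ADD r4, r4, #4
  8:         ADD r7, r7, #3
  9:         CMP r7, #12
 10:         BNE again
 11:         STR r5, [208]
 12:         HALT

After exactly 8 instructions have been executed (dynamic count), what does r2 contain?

15

r2=8
r5=11
r7=3
r4=200
r5=M[200]=7
r2=8^7=15
r4=200+4=204
r7=3+3=6
After step 8: r2 = 15.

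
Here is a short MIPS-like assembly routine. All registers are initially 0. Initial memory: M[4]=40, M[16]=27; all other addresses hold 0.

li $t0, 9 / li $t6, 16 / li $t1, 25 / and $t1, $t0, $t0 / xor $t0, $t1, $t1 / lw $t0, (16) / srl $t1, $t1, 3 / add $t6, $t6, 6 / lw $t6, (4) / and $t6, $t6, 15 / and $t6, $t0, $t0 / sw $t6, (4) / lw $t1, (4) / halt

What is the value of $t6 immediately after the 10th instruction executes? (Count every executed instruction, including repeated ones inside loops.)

after li $t0, 9: $t0=9
after li $t6, 16: $t6=16
after li $t1, 25: $t1=25
after and $t1, $t0, $t0: $t1=9&9=9
after xor $t0, $t1, $t1: $t0=9^9=0
after lw $t0, (16): $t0=M[16]=27
after srl $t1, $t1, 3: $t1=9>>3=1
after add $t6, $t6, 6: $t6=16+6=22
after lw $t6, (4): $t6=M[4]=40
after and $t6, $t6, 15: $t6=40&15=8
After step 10: $t6 = 8.

8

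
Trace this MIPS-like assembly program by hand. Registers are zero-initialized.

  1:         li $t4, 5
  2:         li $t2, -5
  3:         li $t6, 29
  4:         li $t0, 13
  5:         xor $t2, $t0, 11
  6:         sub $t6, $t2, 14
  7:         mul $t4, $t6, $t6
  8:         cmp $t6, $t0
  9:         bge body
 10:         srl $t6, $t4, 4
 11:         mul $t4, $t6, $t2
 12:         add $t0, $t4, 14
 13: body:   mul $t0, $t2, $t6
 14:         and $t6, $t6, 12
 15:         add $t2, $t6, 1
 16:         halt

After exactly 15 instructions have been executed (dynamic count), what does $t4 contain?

24

after li $t4, 5: $t4=5
after li $t2, -5: $t2=-5
after li $t6, 29: $t6=29
after li $t0, 13: $t0=13
after xor $t2, $t0, 11: $t2=13^11=6
after sub $t6, $t2, 14: $t6=6-14=-8
after mul $t4, $t6, $t6: $t4=(-8)*(-8)=64
cmp $t6, $t0  (cmp -8,13)
bge body: not taken
after srl $t6, $t4, 4: $t6=64>>4=4
after mul $t4, $t6, $t2: $t4=4*6=24
after add $t0, $t4, 14: $t0=24+14=38
after mul $t0, $t2, $t6: $t0=6*4=24
after and $t6, $t6, 12: $t6=4&12=4
after add $t2, $t6, 1: $t2=4+1=5
After step 15: $t4 = 24.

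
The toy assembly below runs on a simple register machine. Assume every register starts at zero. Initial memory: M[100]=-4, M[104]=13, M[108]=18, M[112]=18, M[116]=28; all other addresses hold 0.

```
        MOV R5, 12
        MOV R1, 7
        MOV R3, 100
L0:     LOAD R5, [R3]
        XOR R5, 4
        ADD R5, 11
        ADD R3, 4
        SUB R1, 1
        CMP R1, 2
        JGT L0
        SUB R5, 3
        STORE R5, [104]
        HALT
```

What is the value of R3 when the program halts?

120

MOV R5, 12 → R5=12
MOV R1, 7 → R1=7
MOV R3, 100 → R3=100
LOAD R5, [R3] → R5=M[100]=-4
XOR R5, 4 → R5=(-4)^4=-8
ADD R5, 11 → R5=(-8)+11=3
ADD R3, 4 → R3=100+4=104
SUB R1, 1 → R1=7-1=6
CMP R1, 2  (cmp 6,2)
JGT L0: taken
LOAD R5, [R3] → R5=M[104]=13
XOR R5, 4 → R5=13^4=9
ADD R5, 11 → R5=9+11=20
ADD R3, 4 → R3=104+4=108
SUB R1, 1 → R1=6-1=5
CMP R1, 2  (cmp 5,2)
JGT L0: taken
LOAD R5, [R3] → R5=M[108]=18
XOR R5, 4 → R5=18^4=22
ADD R5, 11 → R5=22+11=33
ADD R3, 4 → R3=108+4=112
SUB R1, 1 → R1=5-1=4
CMP R1, 2  (cmp 4,2)
JGT L0: taken
LOAD R5, [R3] → R5=M[112]=18
XOR R5, 4 → R5=18^4=22
ADD R5, 11 → R5=22+11=33
ADD R3, 4 → R3=112+4=116
SUB R1, 1 → R1=4-1=3
CMP R1, 2  (cmp 3,2)
JGT L0: taken
LOAD R5, [R3] → R5=M[116]=28
XOR R5, 4 → R5=28^4=24
ADD R5, 11 → R5=24+11=35
ADD R3, 4 → R3=116+4=120
SUB R1, 1 → R1=3-1=2
CMP R1, 2  (cmp 2,2)
JGT L0: not taken
SUB R5, 3 → R5=35-3=32
STORE R5, [104] → M[104]=32
halt.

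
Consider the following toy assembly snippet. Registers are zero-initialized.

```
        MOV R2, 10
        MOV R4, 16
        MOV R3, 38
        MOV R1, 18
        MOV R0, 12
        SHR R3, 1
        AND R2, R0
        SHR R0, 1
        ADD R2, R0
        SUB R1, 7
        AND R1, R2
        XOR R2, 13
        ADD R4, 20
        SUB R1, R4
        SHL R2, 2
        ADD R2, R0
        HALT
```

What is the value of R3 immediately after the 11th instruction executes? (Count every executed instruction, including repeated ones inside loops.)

R2=10
R4=16
R3=38
R1=18
R0=12
R3=38>>1=19
R2=10&12=8
R0=12>>1=6
R2=8+6=14
R1=18-7=11
R1=11&14=10
After step 11: R3 = 19.

19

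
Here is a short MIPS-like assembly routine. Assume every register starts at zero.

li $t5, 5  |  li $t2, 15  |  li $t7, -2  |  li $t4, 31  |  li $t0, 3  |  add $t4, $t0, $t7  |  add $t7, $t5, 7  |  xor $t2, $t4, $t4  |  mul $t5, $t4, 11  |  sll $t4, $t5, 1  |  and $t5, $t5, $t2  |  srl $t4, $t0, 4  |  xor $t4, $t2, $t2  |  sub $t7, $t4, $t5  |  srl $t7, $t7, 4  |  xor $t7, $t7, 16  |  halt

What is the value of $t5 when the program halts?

0

$t5=5
$t2=15
$t7=-2
$t4=31
$t0=3
$t4=3+(-2)=1
$t7=5+7=12
$t2=1^1=0
$t5=1*11=11
$t4=11<<1=22
$t5=11&0=0
$t4=3>>4=0
$t4=0^0=0
$t7=0-0=0
$t7=0>>4=0
$t7=0^16=16
halt.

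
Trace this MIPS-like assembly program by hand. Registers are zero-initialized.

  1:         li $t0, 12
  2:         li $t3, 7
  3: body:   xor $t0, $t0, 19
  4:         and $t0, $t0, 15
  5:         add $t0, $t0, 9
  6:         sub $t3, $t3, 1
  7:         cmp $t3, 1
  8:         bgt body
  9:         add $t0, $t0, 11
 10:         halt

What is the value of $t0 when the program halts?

31

$t0=12
$t3=7
$t0=12^19=31
$t0=31&15=15
$t0=15+9=24
$t3=7-1=6
cmp $t3, 1  (cmp 6,1)
bgt body: taken
$t0=24^19=11
$t0=11&15=11
$t0=11+9=20
$t3=6-1=5
cmp $t3, 1  (cmp 5,1)
bgt body: taken
$t0=20^19=7
$t0=7&15=7
$t0=7+9=16
$t3=5-1=4
cmp $t3, 1  (cmp 4,1)
bgt body: taken
$t0=16^19=3
$t0=3&15=3
$t0=3+9=12
$t3=4-1=3
cmp $t3, 1  (cmp 3,1)
bgt body: taken
$t0=12^19=31
$t0=31&15=15
$t0=15+9=24
$t3=3-1=2
cmp $t3, 1  (cmp 2,1)
bgt body: taken
$t0=24^19=11
$t0=11&15=11
$t0=11+9=20
$t3=2-1=1
cmp $t3, 1  (cmp 1,1)
bgt body: not taken
$t0=20+11=31
halt.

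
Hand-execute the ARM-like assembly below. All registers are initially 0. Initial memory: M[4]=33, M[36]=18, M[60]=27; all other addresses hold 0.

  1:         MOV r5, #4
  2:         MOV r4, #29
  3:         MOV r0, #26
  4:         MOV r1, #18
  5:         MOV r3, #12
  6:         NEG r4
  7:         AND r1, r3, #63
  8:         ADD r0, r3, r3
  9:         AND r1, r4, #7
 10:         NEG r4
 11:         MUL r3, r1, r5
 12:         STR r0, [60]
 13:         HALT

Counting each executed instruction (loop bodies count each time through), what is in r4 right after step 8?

MOV r5, #4 → r5=4
MOV r4, #29 → r4=29
MOV r0, #26 → r0=26
MOV r1, #18 → r1=18
MOV r3, #12 → r3=12
NEG r4 → r4=-(29)=-29
AND r1, r3, #63 → r1=12&63=12
ADD r0, r3, r3 → r0=12+12=24
After step 8: r4 = -29.

-29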